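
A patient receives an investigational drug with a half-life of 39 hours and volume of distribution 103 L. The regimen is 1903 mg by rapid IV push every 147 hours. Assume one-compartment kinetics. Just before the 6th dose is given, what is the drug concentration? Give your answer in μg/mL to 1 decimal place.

1.5 μg/mL

f = (1/2)^(τ/t½) = (1/2)^(147/39) ≈ 0.0733.
C₀ = D/Vd = 1903/103 ≈ 18.476 μg/mL.
Before the 6th dose, 5 doses have been given. Superposition: Cmin = C₀·(f + f² + … + f^5).
≈ 18.476 × (0.0733 + 0.0054 + 0.0004 + 0.0000 + 0.0000) ≈ 18.476 × 0.0791 ≈ 1.461 μg/mL.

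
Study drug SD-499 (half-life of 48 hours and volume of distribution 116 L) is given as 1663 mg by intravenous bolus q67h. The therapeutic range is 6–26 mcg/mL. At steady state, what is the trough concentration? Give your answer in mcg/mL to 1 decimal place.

8.8 mcg/mL

Over one 67-h interval, 67/48 ≈ 1.3958 half-lives elapse, leaving f ≈ 0.3800 of each dose.
Accumulation ratio R = 1/(1 − f) ≈ 1/0.6200 ≈ 1.6129.
Each bolus raises the concentration by D/Vd = 1663/116 ≈ 14.336 mcg/mL.
Cmax,ss = C₀/(1 − f) ≈ 14.336/0.6200 ≈ 23.123 mcg/mL.
Steady-state trough Cmin,ss = Cmax,ss·f ≈ 23.123 × 0.3800 ≈ 8.787 mcg/mL.
Trough 8.8 mcg/mL vs MEC 6 mcg/mL: adequate.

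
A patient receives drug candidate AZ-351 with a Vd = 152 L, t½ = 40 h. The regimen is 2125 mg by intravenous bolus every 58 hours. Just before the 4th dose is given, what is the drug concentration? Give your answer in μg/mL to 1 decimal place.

7.7 μg/mL

f = (1/2)^(τ/t½) = (1/2)^(58/40) ≈ 0.3660.
C₀ = D/Vd = 2125/152 ≈ 13.980 μg/mL.
Before the 4th dose, 3 doses have been given. Superposition: Cmin = C₀·(f + f² + … + f^3).
≈ 13.980 × (0.3660 + 0.1340 + 0.0490) ≈ 13.980 × 0.5490 ≈ 7.675 μg/mL.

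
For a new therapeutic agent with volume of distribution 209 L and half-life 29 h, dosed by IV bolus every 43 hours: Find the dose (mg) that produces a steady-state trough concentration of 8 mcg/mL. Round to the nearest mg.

3001 mg

τ/t½ = 43/29 ≈ 1.4828, so f = (1/2)^(43/29) ≈ 0.357804.
Cmin,ss = (D/Vd)·f/(1−f), so D = Cmin,ss·Vd·(1−f)/f.
D = 8 × 209 × (1−f)/f ≈ 8 × 209 × 1.79483 ≈ 3000.96 mg.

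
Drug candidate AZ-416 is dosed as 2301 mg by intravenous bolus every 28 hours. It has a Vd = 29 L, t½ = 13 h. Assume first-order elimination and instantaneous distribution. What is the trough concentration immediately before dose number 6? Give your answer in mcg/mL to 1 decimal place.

f = (1/2)^(τ/t½) = (1/2)^(28/13) ≈ 0.2247.
C₀ = D/Vd = 2301/29 ≈ 79.345 mcg/mL.
Before the 6th dose, 5 doses have been given. Superposition: Cmin = C₀·(f + f² + … + f^5).
≈ 79.345 × (0.2247 + 0.0505 + 0.0113 + 0.0025 + 0.0006) ≈ 79.345 × 0.2896 ≈ 22.978 mcg/mL.

23.0 mcg/mL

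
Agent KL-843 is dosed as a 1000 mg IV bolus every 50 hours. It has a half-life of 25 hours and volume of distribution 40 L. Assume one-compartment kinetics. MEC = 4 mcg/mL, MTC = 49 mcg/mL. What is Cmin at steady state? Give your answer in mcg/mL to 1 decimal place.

8.3 mcg/mL

τ = 50 h = 2 half-lives, so f = (1/2)^2 = 0.25.
At steady state, R = 1/(1 − 0.25) = 4/3.
Single-dose peak C₀ = D/Vd = 1000/40 = 25 mcg/mL.
Steady-state peak Cmax,ss = C₀·R = 25 × 4/3 ≈ 33.333 mcg/mL.
Steady-state trough Cmin,ss = Cmax,ss·f ≈ 33.333 × 0.25 ≈ 8.333 mcg/mL.
Trough 8.3 mcg/mL vs MEC 4 mcg/mL: adequate.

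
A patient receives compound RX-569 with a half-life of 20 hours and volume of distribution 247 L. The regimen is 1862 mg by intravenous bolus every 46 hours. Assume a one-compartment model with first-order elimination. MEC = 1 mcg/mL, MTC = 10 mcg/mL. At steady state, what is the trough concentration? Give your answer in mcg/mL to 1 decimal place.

1.9 mcg/mL

τ/t½ = 46/20 ≈ 2.3, so fraction remaining f = (1/2)^(46/20) ≈ 0.2031.
At steady state, accumulation factor R = 1/(1 − e^(−kτ)) ≈ 1.2549.
Single-dose peak C₀ = D/Vd = 1862/247 ≈ 7.538 mcg/mL.
Cmax,ss = C₀/(1 − f) ≈ 7.538/0.7969 ≈ 9.459 mcg/mL.
One interval later, Cmin,ss = Cmax,ss·e^(−kτ) ≈ 9.459 × 0.2031 ≈ 1.921 mcg/mL.
Trough 1.9 mcg/mL vs MEC 1 mcg/mL: adequate.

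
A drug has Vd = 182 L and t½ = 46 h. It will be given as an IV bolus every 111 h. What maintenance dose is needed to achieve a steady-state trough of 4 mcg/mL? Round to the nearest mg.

3149 mg

τ/t½ = 111/46 ≈ 2.413, so f = (1/2)^(111/46) ≈ 0.187759.
Cmin,ss = (D/Vd)·f/(1−f), so D = Cmin,ss·Vd·(1−f)/f.
D = 4 × 182 × (1−f)/f ≈ 4 × 182 × 4.32598 ≈ 3149.31 mg.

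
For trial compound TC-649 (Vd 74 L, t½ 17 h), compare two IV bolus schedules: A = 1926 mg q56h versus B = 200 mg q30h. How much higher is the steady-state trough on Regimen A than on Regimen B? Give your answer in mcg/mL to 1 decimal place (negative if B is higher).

Regimen A: f = (1/2)^(56/17) ≈ 0.1019; Cmin,ss = (1926/74)·f/(1−f) ≈ 2.953 mcg/mL.
Regimen B: f = (1/2)^(30/17) ≈ 0.2943; Cmin,ss = (200/74)·f/(1−f) ≈ 1.127 mcg/mL.
Difference ≈ 2.953 − 1.127 ≈ 1.826 mcg/mL.

1.8 mcg/mL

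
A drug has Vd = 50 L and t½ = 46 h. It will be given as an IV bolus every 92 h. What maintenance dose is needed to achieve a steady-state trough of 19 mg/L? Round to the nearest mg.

2850 mg

τ/t½ = 92/46 ≈ 2, so f = (1/2)^(92/46) ≈ 0.250000.
Cmin,ss = (D/Vd)·f/(1−f), so D = Cmin,ss·Vd·(1−f)/f.
D = 19 × 50 × (1−f)/f ≈ 19 × 50 × 3.00000 ≈ 2850.00 mg.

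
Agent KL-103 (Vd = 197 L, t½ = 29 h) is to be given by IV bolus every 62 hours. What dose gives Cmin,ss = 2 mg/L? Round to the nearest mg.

τ/t½ = 62/29 ≈ 2.1379, so f = (1/2)^(62/29) ≈ 0.227205.
Cmin,ss = (D/Vd)·f/(1−f), so D = Cmin,ss·Vd·(1−f)/f.
D = 2 × 197 × (1−f)/f ≈ 2 × 197 × 3.40131 ≈ 1340.12 mg.

1340 mg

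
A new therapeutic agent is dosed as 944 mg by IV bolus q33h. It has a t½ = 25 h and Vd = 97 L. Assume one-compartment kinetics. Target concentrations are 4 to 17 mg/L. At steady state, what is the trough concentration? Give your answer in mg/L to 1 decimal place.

τ/t½ = 33/25 ≈ 1.32, so fraction remaining f = (1/2)^(33/25) ≈ 0.4005.
Single-dose peak C₀ = D/Vd = 944/97 ≈ 9.732 mg/L.
Steady-state trough Cmin,ss = C₀·f/(1−f) ≈ 9.732 × 0.4005/0.5995 ≈ 6.502 mg/L.
Trough 6.5 mg/L vs MEC 4 mg/L: adequate.

6.5 mg/L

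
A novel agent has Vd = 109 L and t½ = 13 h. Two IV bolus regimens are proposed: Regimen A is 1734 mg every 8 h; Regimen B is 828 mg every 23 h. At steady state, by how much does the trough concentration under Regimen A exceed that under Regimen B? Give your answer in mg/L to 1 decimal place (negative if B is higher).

Regimen A: f = (1/2)^(8/13) ≈ 0.6528; Cmin,ss = (1734/109)·f/(1−f) ≈ 29.910 mg/L.
Regimen B: f = (1/2)^(23/13) ≈ 0.2934; Cmin,ss = (828/109)·f/(1−f) ≈ 3.154 mg/L.
Difference ≈ 29.910 − 3.154 ≈ 26.756 mg/L.

26.8 mg/L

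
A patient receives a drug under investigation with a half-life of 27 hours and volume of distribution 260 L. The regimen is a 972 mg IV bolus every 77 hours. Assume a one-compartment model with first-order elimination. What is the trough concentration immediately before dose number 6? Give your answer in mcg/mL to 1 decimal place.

f = (1/2)^(τ/t½) = (1/2)^(77/27) ≈ 0.1385.
C₀ = D/Vd = 972/260 ≈ 3.738 mcg/mL.
Before the 6th dose, 5 doses have been given. Superposition: Cmin = C₀·(f + f² + … + f^5).
≈ 3.738 × (0.1385 + 0.0192 + 0.0027 + 0.0004 + 0.0001) ≈ 3.738 × 0.1609 ≈ 0.601 mcg/mL.

0.6 mcg/mL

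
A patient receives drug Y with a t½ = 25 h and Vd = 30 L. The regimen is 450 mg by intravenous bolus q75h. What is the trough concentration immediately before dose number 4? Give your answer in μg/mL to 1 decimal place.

2.1 μg/mL

f = (1/2)^(τ/t½) = (1/2)^(75/25) ≈ 0.1250.
C₀ = D/Vd = 450/30 ≈ 15.000 μg/mL.
Before the 4th dose, 3 doses have been given. Superposition: Cmin = C₀·(f + f² + … + f^3).
≈ 15.000 × (0.1250 + 0.0156 + 0.0020) ≈ 15.000 × 0.1426 ≈ 2.139 μg/mL.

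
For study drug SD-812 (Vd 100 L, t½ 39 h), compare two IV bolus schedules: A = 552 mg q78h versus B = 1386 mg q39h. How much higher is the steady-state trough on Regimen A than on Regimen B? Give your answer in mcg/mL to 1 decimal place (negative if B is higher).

Regimen A: f = (1/2)^(78/39) ≈ 0.2500; Cmin,ss = (552/100)·f/(1−f) ≈ 1.840 mcg/mL.
Regimen B: f = (1/2)^(39/39) ≈ 0.5000; Cmin,ss = (1386/100)·f/(1−f) ≈ 13.860 mcg/mL.
Difference ≈ 1.840 − 13.860 ≈ -12.020 mcg/mL.

-12.0 mcg/mL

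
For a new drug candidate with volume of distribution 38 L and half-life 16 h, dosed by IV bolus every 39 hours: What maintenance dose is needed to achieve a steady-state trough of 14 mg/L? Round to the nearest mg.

2350 mg

τ/t½ = 39/16 ≈ 2.4375, so f = (1/2)^(39/16) ≈ 0.184603.
Cmin,ss = (D/Vd)·f/(1−f), so D = Cmin,ss·Vd·(1−f)/f.
D = 14 × 38 × (1−f)/f ≈ 14 × 38 × 4.41703 ≈ 2349.86 mg.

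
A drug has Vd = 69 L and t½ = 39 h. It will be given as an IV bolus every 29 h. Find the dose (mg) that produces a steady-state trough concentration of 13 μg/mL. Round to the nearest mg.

τ/t½ = 29/39 ≈ 0.74359, so f = (1/2)^(29/39) ≈ 0.597251.
Cmin,ss = (D/Vd)·f/(1−f), so D = Cmin,ss·Vd·(1−f)/f.
D = 13 × 69 × (1−f)/f ≈ 13 × 69 × 0.67434 ≈ 604.88 mg.

605 mg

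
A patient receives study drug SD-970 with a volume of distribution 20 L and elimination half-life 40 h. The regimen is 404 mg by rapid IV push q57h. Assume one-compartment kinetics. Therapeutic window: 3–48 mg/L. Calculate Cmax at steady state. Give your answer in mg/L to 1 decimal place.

k = ln2/t½ = ln2/40 ≈ 0.017329 h⁻¹; fraction remaining f = e^(−kτ) = e^(−0.017329×57) ≈ 0.3724.
Accumulation ratio R = 1/(1 − f) ≈ 1/0.6276 ≈ 1.5934.
Each bolus raises the concentration by D/Vd = 404/20 ≈ 20.200 mg/L.
Steady-state peak Cmax,ss = C₀·R ≈ 20.200 × 1.5934 ≈ 32.187 mg/L.
Peak 32.2 mg/L vs MTC 48 mg/L: below toxic threshold.

32.2 mg/L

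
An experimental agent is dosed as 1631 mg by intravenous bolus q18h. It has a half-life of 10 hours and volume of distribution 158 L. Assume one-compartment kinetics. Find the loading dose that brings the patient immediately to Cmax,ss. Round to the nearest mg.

f = (1/2)^(18/10) ≈ 0.287175; accumulation ratio R = 1/(1−f) ≈ 1.40287.
Loading dose to hit Cmax,ss on first dose: D_load = D_maint·R ≈ 1631 × 1.40287 ≈ 2288.08 mg.

2288 mg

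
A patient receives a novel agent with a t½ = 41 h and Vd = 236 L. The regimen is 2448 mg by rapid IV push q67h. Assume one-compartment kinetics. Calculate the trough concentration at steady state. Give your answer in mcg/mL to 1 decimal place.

k = ln2/t½ = ln2/41 ≈ 0.016906 h⁻¹; fraction remaining f = e^(−kτ) = e^(−0.016906×67) ≈ 0.3222.
At steady state, accumulation factor R = 1/(1 − e^(−kτ)) ≈ 1.4754.
Each bolus raises the concentration by D/Vd = 2448/236 ≈ 10.373 mcg/mL.
Steady-state peak Cmax,ss = C₀·R ≈ 10.373 × 1.4754 ≈ 15.304 mcg/mL.
Steady-state trough Cmin,ss = Cmax,ss·f ≈ 15.304 × 0.3222 ≈ 4.931 mcg/mL.

4.9 mcg/mL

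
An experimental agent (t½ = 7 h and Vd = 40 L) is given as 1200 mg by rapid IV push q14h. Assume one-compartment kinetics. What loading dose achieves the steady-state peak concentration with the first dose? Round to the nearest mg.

f = (1/2)^(14/7) ≈ 0.250000; accumulation ratio R = 1/(1−f) ≈ 1.33333.
Loading dose to hit Cmax,ss on first dose: D_load = D_maint·R ≈ 1200 × 1.33333 ≈ 1600.00 mg.

1600 mg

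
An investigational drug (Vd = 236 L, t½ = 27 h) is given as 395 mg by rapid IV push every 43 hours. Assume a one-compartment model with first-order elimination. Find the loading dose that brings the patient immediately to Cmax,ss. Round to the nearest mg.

591 mg

f = (1/2)^(43/27) ≈ 0.331575; accumulation ratio R = 1/(1−f) ≈ 1.49605.
Loading dose to hit Cmax,ss on first dose: D_load = D_maint·R ≈ 395 × 1.49605 ≈ 590.94 mg.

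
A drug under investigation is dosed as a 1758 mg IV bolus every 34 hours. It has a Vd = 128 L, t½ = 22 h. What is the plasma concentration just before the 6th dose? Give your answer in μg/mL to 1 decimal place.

f = (1/2)^(τ/t½) = (1/2)^(34/22) ≈ 0.3426.
C₀ = D/Vd = 1758/128 ≈ 13.734 μg/mL.
Before the 6th dose, 5 doses have been given. Superposition: Cmin = C₀·(f + f² + … + f^5).
≈ 13.734 × (0.3426 + 0.1174 + 0.0402 + 0.0138 + 0.0047) ≈ 13.734 × 0.5187 ≈ 7.124 μg/mL.

7.1 μg/mL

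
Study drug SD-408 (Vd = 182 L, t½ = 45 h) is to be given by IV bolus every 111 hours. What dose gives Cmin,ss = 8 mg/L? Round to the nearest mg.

τ/t½ = 111/45 ≈ 2.4667, so f = (1/2)^(111/45) ≈ 0.180909.
Cmin,ss = (D/Vd)·f/(1−f), so D = Cmin,ss·Vd·(1−f)/f.
D = 8 × 182 × (1−f)/f ≈ 8 × 182 × 4.52764 ≈ 6592.24 mg.

6592 mg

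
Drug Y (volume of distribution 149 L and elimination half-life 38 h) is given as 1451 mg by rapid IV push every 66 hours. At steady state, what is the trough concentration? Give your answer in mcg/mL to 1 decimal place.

4.2 mcg/mL

τ/t½ = 66/38 ≈ 1.7368, so fraction remaining f = (1/2)^(66/38) ≈ 0.3000.
Each bolus raises the concentration by D/Vd = 1451/149 ≈ 9.738 mcg/mL.
Steady-state trough Cmin,ss = C₀·f/(1−f) ≈ 9.738 × 0.3000/0.7000 ≈ 4.173 mcg/mL.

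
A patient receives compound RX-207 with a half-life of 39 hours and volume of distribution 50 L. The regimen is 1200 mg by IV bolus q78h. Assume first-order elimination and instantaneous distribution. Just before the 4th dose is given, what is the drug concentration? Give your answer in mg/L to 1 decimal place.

f = (1/2)^(τ/t½) = (1/2)^(78/39) ≈ 0.2500.
C₀ = D/Vd = 1200/50 ≈ 24.000 mg/L.
Before the 4th dose, 3 doses have been given. Superposition: Cmin = C₀·(f + f² + … + f^3).
≈ 24.000 × (0.2500 + 0.0625 + 0.0156) ≈ 24.000 × 0.3281 ≈ 7.874 mg/L.

7.9 mg/L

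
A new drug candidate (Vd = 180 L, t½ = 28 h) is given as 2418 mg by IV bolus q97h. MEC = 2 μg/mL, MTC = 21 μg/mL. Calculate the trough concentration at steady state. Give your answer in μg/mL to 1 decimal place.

1.3 μg/mL

k = ln2/t½ = ln2/28 ≈ 0.024755 h⁻¹; fraction remaining f = e^(−kτ) = e^(−0.024755×97) ≈ 0.0906.
Each bolus raises the concentration by D/Vd = 2418/180 ≈ 13.433 μg/mL.
Steady-state trough Cmin,ss = C₀·f/(1−f) ≈ 13.433 × 0.0906/0.9094 ≈ 1.338 μg/mL.
Trough 1.3 μg/mL vs MEC 2 μg/mL: subtherapeutic.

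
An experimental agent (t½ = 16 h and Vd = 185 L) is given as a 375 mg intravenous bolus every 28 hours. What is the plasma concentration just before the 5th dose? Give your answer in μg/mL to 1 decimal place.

f = (1/2)^(τ/t½) = (1/2)^(28/16) ≈ 0.2973.
C₀ = D/Vd = 375/185 ≈ 2.027 μg/mL.
Before the 5th dose, 4 doses have been given. Superposition: Cmin = C₀·(f + f² + … + f^4).
≈ 2.027 × (0.2973 + 0.0884 + 0.0263 + 0.0078) ≈ 2.027 × 0.4198 ≈ 0.851 μg/mL.

0.9 μg/mL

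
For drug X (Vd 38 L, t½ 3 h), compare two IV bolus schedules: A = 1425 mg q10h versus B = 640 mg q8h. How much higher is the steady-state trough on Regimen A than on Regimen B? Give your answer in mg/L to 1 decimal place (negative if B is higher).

1.0 mg/L

Regimen A: f = (1/2)^(10/3) ≈ 0.0992; Cmin,ss = (1425/38)·f/(1−f) ≈ 4.130 mg/L.
Regimen B: f = (1/2)^(8/3) ≈ 0.1575; Cmin,ss = (640/38)·f/(1−f) ≈ 3.149 mg/L.
Difference ≈ 4.130 − 3.149 ≈ 0.981 mg/L.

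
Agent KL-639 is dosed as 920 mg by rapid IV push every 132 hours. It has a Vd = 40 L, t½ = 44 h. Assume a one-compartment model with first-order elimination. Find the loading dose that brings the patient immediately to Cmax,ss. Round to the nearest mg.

f = (1/2)^(132/44) ≈ 0.125000; accumulation ratio R = 1/(1−f) ≈ 1.14286.
Loading dose to hit Cmax,ss on first dose: D_load = D_maint·R ≈ 920 × 1.14286 ≈ 1051.43 mg.

1051 mg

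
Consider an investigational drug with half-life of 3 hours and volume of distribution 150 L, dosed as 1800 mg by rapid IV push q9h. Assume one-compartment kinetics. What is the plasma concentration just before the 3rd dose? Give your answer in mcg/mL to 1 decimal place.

1.7 mcg/mL

f = (1/2)^(τ/t½) = (1/2)^(9/3) ≈ 0.1250.
C₀ = D/Vd = 1800/150 ≈ 12.000 mcg/mL.
Before the 3rd dose, 2 doses have been given. Superposition: Cmin = C₀·(f + f²).
≈ 12.000 × (0.1250 + 0.0156) ≈ 12.000 × 0.1406 ≈ 1.687 mcg/mL.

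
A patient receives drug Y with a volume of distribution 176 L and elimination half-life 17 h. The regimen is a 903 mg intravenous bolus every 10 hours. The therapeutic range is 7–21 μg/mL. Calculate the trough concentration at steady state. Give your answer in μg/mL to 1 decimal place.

10.2 μg/mL

τ/t½ = 10/17 ≈ 0.58824, so fraction remaining f = (1/2)^(10/17) ≈ 0.6652.
Accumulation ratio R = 1/(1 − f) ≈ 1/0.3348 ≈ 2.9869.
Single-dose peak C₀ = D/Vd = 903/176 ≈ 5.131 μg/mL.
Cmax,ss = C₀/(1 − f) ≈ 5.131/0.3348 ≈ 15.326 μg/mL.
One interval later, Cmin,ss = Cmax,ss·e^(−kτ) ≈ 15.326 × 0.6652 ≈ 10.195 μg/mL.
Trough 10.2 μg/mL vs MEC 7 μg/mL: adequate.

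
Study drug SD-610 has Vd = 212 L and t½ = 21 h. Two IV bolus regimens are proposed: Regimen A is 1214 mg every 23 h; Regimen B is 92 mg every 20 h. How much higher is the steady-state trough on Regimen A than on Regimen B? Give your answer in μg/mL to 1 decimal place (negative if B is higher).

4.6 μg/mL

Regimen A: f = (1/2)^(23/21) ≈ 0.4681; Cmin,ss = (1214/212)·f/(1−f) ≈ 5.040 μg/mL.
Regimen B: f = (1/2)^(20/21) ≈ 0.5168; Cmin,ss = (92/212)·f/(1−f) ≈ 0.464 μg/mL.
Difference ≈ 5.040 − 0.464 ≈ 4.576 μg/mL.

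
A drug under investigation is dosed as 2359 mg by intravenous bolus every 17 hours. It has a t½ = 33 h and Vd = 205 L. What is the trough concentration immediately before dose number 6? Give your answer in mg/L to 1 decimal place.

f = (1/2)^(τ/t½) = (1/2)^(17/33) ≈ 0.6997.
C₀ = D/Vd = 2359/205 ≈ 11.507 mg/L.
Before the 6th dose, 5 doses have been given. Superposition: Cmin = C₀·(f + f² + … + f^5).
≈ 11.507 × (0.6997 + 0.4896 + 0.3426 + 0.2397 + 0.1677) ≈ 11.507 × 1.9393 ≈ 22.316 mg/L.

22.3 mg/L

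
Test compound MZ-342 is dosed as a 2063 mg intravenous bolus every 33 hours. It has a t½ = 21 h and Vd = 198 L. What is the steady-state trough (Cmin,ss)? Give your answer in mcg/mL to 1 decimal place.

Over one 33-h interval, 33/21 ≈ 1.5714 half-lives elapse, leaving f ≈ 0.3365 of each dose.
At steady state, accumulation factor R = 1/(1 − e^(−kτ)) ≈ 1.5072.
Each bolus raises the concentration by D/Vd = 2063/198 ≈ 10.419 mcg/mL.
Steady-state peak Cmax,ss = C₀·R ≈ 10.419 × 1.5072 ≈ 15.704 mcg/mL.
Steady-state trough Cmin,ss = Cmax,ss·f ≈ 15.704 × 0.3365 ≈ 5.284 mcg/mL.

5.3 mcg/mL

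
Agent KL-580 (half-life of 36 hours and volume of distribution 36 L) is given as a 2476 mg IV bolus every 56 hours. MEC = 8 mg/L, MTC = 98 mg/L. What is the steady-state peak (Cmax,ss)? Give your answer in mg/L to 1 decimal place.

k = ln2/t½ = ln2/36 ≈ 0.019254 h⁻¹; fraction remaining f = e^(−kτ) = e^(−0.019254×56) ≈ 0.3402.
At steady state, accumulation factor R = 1/(1 − e^(−kτ)) ≈ 1.5156.
Single-dose peak C₀ = D/Vd = 2476/36 ≈ 68.778 mg/L.
Steady-state peak Cmax,ss = C₀·R ≈ 68.778 × 1.5156 ≈ 104.240 mg/L.
Peak 104.2 mg/L vs MTC 98 mg/L: exceeds toxic threshold.

104.2 mg/L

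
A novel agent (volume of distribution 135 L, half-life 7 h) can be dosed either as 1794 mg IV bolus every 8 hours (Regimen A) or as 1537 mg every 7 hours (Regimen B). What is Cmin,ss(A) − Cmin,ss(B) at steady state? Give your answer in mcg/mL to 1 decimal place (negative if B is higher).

-0.4 mcg/mL

Regimen A: f = (1/2)^(8/7) ≈ 0.4529; Cmin,ss = (1794/135)·f/(1−f) ≈ 11.001 mcg/mL.
Regimen B: f = (1/2)^(7/7) ≈ 0.5000; Cmin,ss = (1537/135)·f/(1−f) ≈ 11.385 mcg/mL.
Difference ≈ 11.001 − 11.385 ≈ -0.384 mcg/mL.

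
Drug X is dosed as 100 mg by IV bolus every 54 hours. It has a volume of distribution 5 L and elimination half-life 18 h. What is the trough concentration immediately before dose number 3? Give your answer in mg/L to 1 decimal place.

2.8 mg/L

f = (1/2)^(τ/t½) = (1/2)^(54/18) ≈ 0.1250.
C₀ = D/Vd = 100/5 ≈ 20.000 mg/L.
Before the 3rd dose, 2 doses have been given. Superposition: Cmin = C₀·(f + f²).
≈ 20.000 × (0.1250 + 0.0156) ≈ 20.000 × 0.1406 ≈ 2.812 mg/L.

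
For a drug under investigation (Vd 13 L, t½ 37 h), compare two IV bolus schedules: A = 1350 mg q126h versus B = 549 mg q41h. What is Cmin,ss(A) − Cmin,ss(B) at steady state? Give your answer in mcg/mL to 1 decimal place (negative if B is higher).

Regimen A: f = (1/2)^(126/37) ≈ 0.0944; Cmin,ss = (1350/13)·f/(1−f) ≈ 10.825 mcg/mL.
Regimen B: f = (1/2)^(41/37) ≈ 0.4639; Cmin,ss = (549/13)·f/(1−f) ≈ 36.543 mcg/mL.
Difference ≈ 10.825 − 36.543 ≈ -25.718 mcg/mL.

-25.7 mcg/mL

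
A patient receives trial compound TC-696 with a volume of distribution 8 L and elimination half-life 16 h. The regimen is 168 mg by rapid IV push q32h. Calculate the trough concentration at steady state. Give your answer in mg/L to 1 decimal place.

The dosing interval is 2 half-lives, so f = 2^(−2) = 0.25.
At steady state, R = 1/(1 − 0.25) = 4/3.
Single-dose peak C₀ = D/Vd = 168/8 = 21 mg/L.
Steady-state peak Cmax,ss = C₀·R = 21 × 4/3 ≈ 28.000 mg/L.
Steady-state trough Cmin,ss = Cmax,ss·f ≈ 28.000 × 0.25 ≈ 7.000 mg/L.

7.0 mg/L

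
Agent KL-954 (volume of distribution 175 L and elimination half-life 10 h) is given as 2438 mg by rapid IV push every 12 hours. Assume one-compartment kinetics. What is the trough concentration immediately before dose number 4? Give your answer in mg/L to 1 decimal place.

9.9 mg/L

f = (1/2)^(τ/t½) = (1/2)^(12/10) ≈ 0.4353.
C₀ = D/Vd = 2438/175 ≈ 13.931 mg/L.
Before the 4th dose, 3 doses have been given. Superposition: Cmin = C₀·(f + f² + … + f^3).
≈ 13.931 × (0.4353 + 0.1895 + 0.0825) ≈ 13.931 × 0.7073 ≈ 9.853 mg/L.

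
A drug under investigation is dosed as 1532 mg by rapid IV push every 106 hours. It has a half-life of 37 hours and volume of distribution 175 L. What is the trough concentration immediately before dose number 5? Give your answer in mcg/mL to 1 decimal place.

1.4 mcg/mL

f = (1/2)^(τ/t½) = (1/2)^(106/37) ≈ 0.1373.
C₀ = D/Vd = 1532/175 ≈ 8.754 mcg/mL.
Before the 5th dose, 4 doses have been given. Superposition: Cmin = C₀·(f + f² + … + f^4).
≈ 8.754 × (0.1373 + 0.0189 + 0.0026 + 0.0004) ≈ 8.754 × 0.1592 ≈ 1.394 mcg/mL.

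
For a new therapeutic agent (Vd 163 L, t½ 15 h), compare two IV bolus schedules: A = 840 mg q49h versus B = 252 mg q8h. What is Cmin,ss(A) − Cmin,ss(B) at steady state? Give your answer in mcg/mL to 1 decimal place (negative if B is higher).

-2.9 mcg/mL

Regimen A: f = (1/2)^(49/15) ≈ 0.1039; Cmin,ss = (840/163)·f/(1−f) ≈ 0.598 mcg/mL.
Regimen B: f = (1/2)^(8/15) ≈ 0.6910; Cmin,ss = (252/163)·f/(1−f) ≈ 3.457 mcg/mL.
Difference ≈ 0.598 − 3.457 ≈ -2.859 mcg/mL.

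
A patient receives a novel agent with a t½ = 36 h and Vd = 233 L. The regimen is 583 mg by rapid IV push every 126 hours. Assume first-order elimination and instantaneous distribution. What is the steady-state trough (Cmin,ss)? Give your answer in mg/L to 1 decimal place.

0.2 mg/L

Over one 126-h interval, 126/36 ≈ 3.5 half-lives elapse, leaving f ≈ 0.0884 of each dose.
Accumulation ratio R = 1/(1 − f) ≈ 1/0.9116 ≈ 1.0970.
Each bolus raises the concentration by D/Vd = 583/233 ≈ 2.502 mg/L.
Cmax,ss = C₀/(1 − f) ≈ 2.502/0.9116 ≈ 2.745 mg/L.
Steady-state trough Cmin,ss = Cmax,ss·f ≈ 2.745 × 0.0884 ≈ 0.243 mg/L.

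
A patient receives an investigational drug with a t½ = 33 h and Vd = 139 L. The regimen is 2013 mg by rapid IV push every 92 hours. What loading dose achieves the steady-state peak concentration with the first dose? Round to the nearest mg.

2354 mg

f = (1/2)^(92/33) ≈ 0.144799; accumulation ratio R = 1/(1−f) ≈ 1.16932.
Loading dose to hit Cmax,ss on first dose: D_load = D_maint·R ≈ 2013 × 1.16932 ≈ 2353.84 mg.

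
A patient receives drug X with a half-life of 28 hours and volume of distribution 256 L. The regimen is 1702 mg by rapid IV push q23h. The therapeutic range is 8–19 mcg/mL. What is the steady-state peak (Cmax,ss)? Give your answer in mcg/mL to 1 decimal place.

15.3 mcg/mL

Over one 23-h interval, 23/28 ≈ 0.82143 half-lives elapse, leaving f ≈ 0.5659 of each dose.
Accumulation ratio R = 1/(1 − f) ≈ 1/0.4341 ≈ 2.3036.
Single-dose peak C₀ = D/Vd = 1702/256 ≈ 6.648 mcg/mL.
Steady-state peak Cmax,ss = C₀·R ≈ 6.648 × 2.3036 ≈ 15.314 mcg/mL.
Peak 15.3 mcg/mL vs MTC 19 mcg/mL: below toxic threshold.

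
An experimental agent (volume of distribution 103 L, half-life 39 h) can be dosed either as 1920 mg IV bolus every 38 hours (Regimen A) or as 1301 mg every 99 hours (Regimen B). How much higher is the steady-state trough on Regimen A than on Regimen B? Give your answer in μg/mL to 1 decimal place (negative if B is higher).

16.7 μg/mL

Regimen A: f = (1/2)^(38/39) ≈ 0.5090; Cmin,ss = (1920/103)·f/(1−f) ≈ 19.324 μg/mL.
Regimen B: f = (1/2)^(99/39) ≈ 0.1721; Cmin,ss = (1301/103)·f/(1−f) ≈ 2.626 μg/mL.
Difference ≈ 19.324 − 2.626 ≈ 16.698 μg/mL.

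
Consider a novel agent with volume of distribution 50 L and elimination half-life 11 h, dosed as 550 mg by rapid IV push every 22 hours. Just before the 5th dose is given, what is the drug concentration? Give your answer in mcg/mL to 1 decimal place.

f = (1/2)^(τ/t½) = (1/2)^(22/11) ≈ 0.2500.
C₀ = D/Vd = 550/50 ≈ 11.000 mcg/mL.
Before the 5th dose, 4 doses have been given. Superposition: Cmin = C₀·(f + f² + … + f^4).
≈ 11.000 × (0.2500 + 0.0625 + 0.0156 + 0.0039) ≈ 11.000 × 0.3320 ≈ 3.652 mcg/mL.

3.7 mcg/mL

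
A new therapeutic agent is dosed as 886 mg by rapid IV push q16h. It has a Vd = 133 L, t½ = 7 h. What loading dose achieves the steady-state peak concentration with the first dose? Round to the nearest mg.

1115 mg

f = (1/2)^(16/7) ≈ 0.205084; accumulation ratio R = 1/(1−f) ≈ 1.25799.
Loading dose to hit Cmax,ss on first dose: D_load = D_maint·R ≈ 886 × 1.25799 ≈ 1114.58 mg.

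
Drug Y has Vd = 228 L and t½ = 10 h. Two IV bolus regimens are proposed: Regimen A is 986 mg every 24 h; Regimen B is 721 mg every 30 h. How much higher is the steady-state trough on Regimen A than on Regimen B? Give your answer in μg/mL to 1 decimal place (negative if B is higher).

Regimen A: f = (1/2)^(24/10) ≈ 0.1895; Cmin,ss = (986/228)·f/(1−f) ≈ 1.011 μg/mL.
Regimen B: f = (1/2)^(30/10) ≈ 0.1250; Cmin,ss = (721/228)·f/(1−f) ≈ 0.452 μg/mL.
Difference ≈ 1.011 − 0.452 ≈ 0.559 μg/mL.

0.6 μg/mL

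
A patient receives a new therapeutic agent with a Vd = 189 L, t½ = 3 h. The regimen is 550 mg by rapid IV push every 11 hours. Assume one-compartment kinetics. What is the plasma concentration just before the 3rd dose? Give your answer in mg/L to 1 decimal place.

0.2 mg/L

f = (1/2)^(τ/t½) = (1/2)^(11/3) ≈ 0.0787.
C₀ = D/Vd = 550/189 ≈ 2.910 mg/L.
Before the 3rd dose, 2 doses have been given. Superposition: Cmin = C₀·(f + f²).
≈ 2.910 × (0.0787 + 0.0062) ≈ 2.910 × 0.0849 ≈ 0.247 mg/L.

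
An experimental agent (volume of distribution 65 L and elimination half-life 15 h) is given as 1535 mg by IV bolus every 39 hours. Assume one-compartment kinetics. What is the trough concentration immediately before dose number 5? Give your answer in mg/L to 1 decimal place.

4.7 mg/L

f = (1/2)^(τ/t½) = (1/2)^(39/15) ≈ 0.1649.
C₀ = D/Vd = 1535/65 ≈ 23.615 mg/L.
Before the 5th dose, 4 doses have been given. Superposition: Cmin = C₀·(f + f² + … + f^4).
≈ 23.615 × (0.1649 + 0.0272 + 0.0045 + 0.0007) ≈ 23.615 × 0.1973 ≈ 4.659 mg/L.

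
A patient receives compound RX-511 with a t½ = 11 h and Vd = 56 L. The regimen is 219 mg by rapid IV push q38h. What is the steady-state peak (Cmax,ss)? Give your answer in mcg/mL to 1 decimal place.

τ/t½ = 38/11 ≈ 3.4545, so fraction remaining f = (1/2)^(38/11) ≈ 0.0912.
Accumulation ratio R = 1/(1 − f) ≈ 1/0.9088 ≈ 1.1004.
Single-dose peak C₀ = D/Vd = 219/56 ≈ 3.911 mcg/mL.
Steady-state peak Cmax,ss = C₀·R ≈ 3.911 × 1.1004 ≈ 4.304 mcg/mL.

4.3 mcg/mL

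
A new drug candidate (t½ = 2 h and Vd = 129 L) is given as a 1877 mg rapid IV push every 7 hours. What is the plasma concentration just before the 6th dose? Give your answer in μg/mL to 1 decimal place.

f = (1/2)^(τ/t½) = (1/2)^(7/2) ≈ 0.0884.
C₀ = D/Vd = 1877/129 ≈ 14.550 μg/mL.
Before the 6th dose, 5 doses have been given. Superposition: Cmin = C₀·(f + f² + … + f^5).
≈ 14.550 × (0.0884 + 0.0078 + 0.0007 + 0.0001 + 0.0000) ≈ 14.550 × 0.0970 ≈ 1.411 μg/mL.

1.4 μg/mL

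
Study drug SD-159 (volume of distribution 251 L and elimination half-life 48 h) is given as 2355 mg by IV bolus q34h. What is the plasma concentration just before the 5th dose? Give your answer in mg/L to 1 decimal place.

f = (1/2)^(τ/t½) = (1/2)^(34/48) ≈ 0.6120.
C₀ = D/Vd = 2355/251 ≈ 9.382 mg/L.
Before the 5th dose, 4 doses have been given. Superposition: Cmin = C₀·(f + f² + … + f^4).
≈ 9.382 × (0.6120 + 0.3745 + 0.2292 + 0.1403) ≈ 9.382 × 1.3560 ≈ 12.722 mg/L.

12.7 mg/L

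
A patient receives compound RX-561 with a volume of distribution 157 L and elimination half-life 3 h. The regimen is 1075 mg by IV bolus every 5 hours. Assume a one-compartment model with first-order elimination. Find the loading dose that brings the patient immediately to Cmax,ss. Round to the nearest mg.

1569 mg

f = (1/2)^(5/3) ≈ 0.314980; accumulation ratio R = 1/(1−f) ≈ 1.45981.
Loading dose to hit Cmax,ss on first dose: D_load = D_maint·R ≈ 1075 × 1.45981 ≈ 1569.30 mg.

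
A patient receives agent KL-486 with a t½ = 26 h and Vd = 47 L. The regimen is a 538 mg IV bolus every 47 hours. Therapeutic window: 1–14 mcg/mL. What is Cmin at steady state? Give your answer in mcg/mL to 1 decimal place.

k = ln2/t½ = ln2/26 ≈ 0.026660 h⁻¹; fraction remaining f = e^(−kτ) = e^(−0.026660×47) ≈ 0.2856.
Accumulation ratio R = 1/(1 − f) ≈ 1/0.7144 ≈ 1.3998.
Single-dose peak C₀ = D/Vd = 538/47 ≈ 11.447 mcg/mL.
Cmax,ss = C₀/(1 − f) ≈ 11.447/0.7144 ≈ 16.023 mcg/mL.
One interval later, Cmin,ss = Cmax,ss·e^(−kτ) ≈ 16.023 × 0.2856 ≈ 4.576 mcg/mL.
Trough 4.6 mcg/mL vs MEC 1 mcg/mL: adequate.

4.6 mcg/mL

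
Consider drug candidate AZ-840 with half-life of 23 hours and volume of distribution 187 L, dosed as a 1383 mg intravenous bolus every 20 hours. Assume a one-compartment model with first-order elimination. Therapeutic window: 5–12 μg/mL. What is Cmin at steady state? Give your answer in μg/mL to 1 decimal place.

k = ln2/t½ = ln2/23 ≈ 0.030137 h⁻¹; fraction remaining f = e^(−kτ) = e^(−0.030137×20) ≈ 0.5473.
Each bolus raises the concentration by D/Vd = 1383/187 ≈ 7.396 μg/mL.
Steady-state trough Cmin,ss = C₀·f/(1−f) ≈ 7.396 × 0.5473/0.4527 ≈ 8.942 μg/mL.
Trough 8.9 μg/mL vs MEC 5 μg/mL: adequate.

8.9 μg/mL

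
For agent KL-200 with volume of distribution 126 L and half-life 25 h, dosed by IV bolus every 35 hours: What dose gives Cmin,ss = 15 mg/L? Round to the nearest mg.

τ/t½ = 35/25 ≈ 1.4, so f = (1/2)^(35/25) ≈ 0.378929.
Cmin,ss = (D/Vd)·f/(1−f), so D = Cmin,ss·Vd·(1−f)/f.
D = 15 × 126 × (1−f)/f ≈ 15 × 126 × 1.63902 ≈ 3097.75 mg.

3098 mg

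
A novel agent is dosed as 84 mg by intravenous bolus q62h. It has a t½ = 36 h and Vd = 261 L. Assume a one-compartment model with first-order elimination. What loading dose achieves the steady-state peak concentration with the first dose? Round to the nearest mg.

f = (1/2)^(62/36) ≈ 0.303082; accumulation ratio R = 1/(1−f) ≈ 1.43489.
Loading dose to hit Cmax,ss on first dose: D_load = D_maint·R ≈ 84 × 1.43489 ≈ 120.53 mg.

121 mg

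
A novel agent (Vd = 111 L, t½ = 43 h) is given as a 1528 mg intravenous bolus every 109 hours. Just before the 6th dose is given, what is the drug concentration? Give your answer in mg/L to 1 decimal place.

f = (1/2)^(τ/t½) = (1/2)^(109/43) ≈ 0.1726.
C₀ = D/Vd = 1528/111 ≈ 13.766 mg/L.
Before the 6th dose, 5 doses have been given. Superposition: Cmin = C₀·(f + f² + … + f^5).
≈ 13.766 × (0.1726 + 0.0298 + 0.0051 + 0.0009 + 0.0002) ≈ 13.766 × 0.2086 ≈ 2.872 mg/L.

2.9 mg/L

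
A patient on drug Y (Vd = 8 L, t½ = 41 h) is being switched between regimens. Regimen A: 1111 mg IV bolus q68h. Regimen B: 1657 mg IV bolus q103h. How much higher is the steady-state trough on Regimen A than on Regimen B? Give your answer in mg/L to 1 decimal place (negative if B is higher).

20.4 mg/L

Regimen A: f = (1/2)^(68/41) ≈ 0.3168; Cmin,ss = (1111/8)·f/(1−f) ≈ 64.396 mg/L.
Regimen B: f = (1/2)^(103/41) ≈ 0.1753; Cmin,ss = (1657/8)·f/(1−f) ≈ 44.027 mg/L.
Difference ≈ 64.396 − 44.027 ≈ 20.369 mg/L.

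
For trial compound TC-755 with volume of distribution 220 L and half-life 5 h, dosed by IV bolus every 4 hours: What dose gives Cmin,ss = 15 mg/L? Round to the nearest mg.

τ/t½ = 4/5 ≈ 0.8, so f = (1/2)^(4/5) ≈ 0.574349.
Cmin,ss = (D/Vd)·f/(1−f), so D = Cmin,ss·Vd·(1−f)/f.
D = 15 × 220 × (1−f)/f ≈ 15 × 220 × 0.74110 ≈ 2445.63 mg.

2446 mg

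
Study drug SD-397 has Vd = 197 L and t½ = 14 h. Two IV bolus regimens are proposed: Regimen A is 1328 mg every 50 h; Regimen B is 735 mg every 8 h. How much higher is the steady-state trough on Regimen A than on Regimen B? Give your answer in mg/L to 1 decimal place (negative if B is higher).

-7.1 mg/L

Regimen A: f = (1/2)^(50/14) ≈ 0.0841; Cmin,ss = (1328/197)·f/(1−f) ≈ 0.619 mg/L.
Regimen B: f = (1/2)^(8/14) ≈ 0.6730; Cmin,ss = (735/197)·f/(1−f) ≈ 7.679 mg/L.
Difference ≈ 0.619 − 7.679 ≈ -7.060 mg/L.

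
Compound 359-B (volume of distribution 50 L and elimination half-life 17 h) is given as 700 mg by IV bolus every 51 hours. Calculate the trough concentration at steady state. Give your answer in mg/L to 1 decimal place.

τ = 51 h = 3 half-lives, so f = (1/2)^3 = 0.125.
At steady state, R = 1/(1 − 0.125) = 8/7.
Single-dose peak C₀ = D/Vd = 700/50 = 14 mg/L.
Steady-state peak Cmax,ss = C₀·R = 14 × 8/7 ≈ 16.000 mg/L.
Steady-state trough Cmin,ss = Cmax,ss·f ≈ 16.000 × 0.125 ≈ 2.000 mg/L.

2.0 mg/L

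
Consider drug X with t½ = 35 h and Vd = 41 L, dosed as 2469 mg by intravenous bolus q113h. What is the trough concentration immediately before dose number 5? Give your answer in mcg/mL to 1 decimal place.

f = (1/2)^(τ/t½) = (1/2)^(113/35) ≈ 0.1067.
C₀ = D/Vd = 2469/41 ≈ 60.220 mcg/mL.
Before the 5th dose, 4 doses have been given. Superposition: Cmin = C₀·(f + f² + … + f^4).
≈ 60.220 × (0.1067 + 0.0114 + 0.0012 + 0.0001) ≈ 60.220 × 0.1194 ≈ 7.190 mcg/mL.

7.2 mcg/mL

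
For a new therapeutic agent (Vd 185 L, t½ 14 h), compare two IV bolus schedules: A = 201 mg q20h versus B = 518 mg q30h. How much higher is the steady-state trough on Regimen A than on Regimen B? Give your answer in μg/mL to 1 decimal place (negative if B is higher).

-0.2 μg/mL

Regimen A: f = (1/2)^(20/14) ≈ 0.3715; Cmin,ss = (201/185)·f/(1−f) ≈ 0.642 μg/mL.
Regimen B: f = (1/2)^(30/14) ≈ 0.2264; Cmin,ss = (518/185)·f/(1−f) ≈ 0.819 μg/mL.
Difference ≈ 0.642 − 0.819 ≈ -0.177 μg/mL.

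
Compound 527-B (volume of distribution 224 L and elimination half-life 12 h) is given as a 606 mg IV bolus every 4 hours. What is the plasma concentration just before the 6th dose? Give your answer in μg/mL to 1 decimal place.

f = (1/2)^(τ/t½) = (1/2)^(4/12) ≈ 0.7937.
C₀ = D/Vd = 606/224 ≈ 2.705 μg/mL.
Before the 6th dose, 5 doses have been given. Superposition: Cmin = C₀·(f + f² + … + f^5).
≈ 2.705 × (0.7937 + 0.6300 + 0.5000 + 0.3968 + 0.3150) ≈ 2.705 × 2.6355 ≈ 7.129 μg/mL.

7.1 μg/mL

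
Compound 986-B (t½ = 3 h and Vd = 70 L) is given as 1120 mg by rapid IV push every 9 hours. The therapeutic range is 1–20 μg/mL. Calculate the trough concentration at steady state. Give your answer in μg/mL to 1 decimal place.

The dosing interval is 3 half-lives, so f = 2^(−3) = 0.125.
Accumulation ratio R = 1/(1 − f) = 1/0.875 = 8/7.
Single-dose peak C₀ = D/Vd = 1120/70 = 16 μg/mL.
Steady-state peak Cmax,ss = C₀·R = 16 × 8/7 ≈ 18.286 μg/mL.
Steady-state trough Cmin,ss = Cmax,ss·f ≈ 18.286 × 0.125 ≈ 2.286 μg/mL.
Trough 2.3 μg/mL vs MEC 1 μg/mL: adequate.

2.3 μg/mL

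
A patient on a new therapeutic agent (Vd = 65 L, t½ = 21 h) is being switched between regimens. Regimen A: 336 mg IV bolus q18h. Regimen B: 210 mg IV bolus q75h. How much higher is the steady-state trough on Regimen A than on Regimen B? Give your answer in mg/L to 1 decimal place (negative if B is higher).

Regimen A: f = (1/2)^(18/21) ≈ 0.5520; Cmin,ss = (336/65)·f/(1−f) ≈ 6.369 mg/L.
Regimen B: f = (1/2)^(75/21) ≈ 0.0841; Cmin,ss = (210/65)·f/(1−f) ≈ 0.297 mg/L.
Difference ≈ 6.369 − 0.297 ≈ 6.072 mg/L.

6.1 mg/L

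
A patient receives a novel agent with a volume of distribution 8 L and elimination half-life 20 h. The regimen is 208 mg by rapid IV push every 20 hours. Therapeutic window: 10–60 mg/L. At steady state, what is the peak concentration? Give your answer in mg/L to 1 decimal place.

52.0 mg/L

The dosing interval is 1 half-life, so f = 2^(−1) = 0.5.
Accumulation ratio R = 1/(1 − f) = 1/0.5 = 2/1.
Single-dose peak C₀ = D/Vd = 208/8 = 26 mg/L.
Steady-state peak Cmax,ss = C₀·R = 26 × 2/1 ≈ 52.000 mg/L.
Peak 52.0 mg/L vs MTC 60 mg/L: below toxic threshold.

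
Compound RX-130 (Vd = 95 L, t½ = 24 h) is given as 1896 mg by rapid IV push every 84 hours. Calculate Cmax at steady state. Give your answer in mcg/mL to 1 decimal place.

21.9 mcg/mL

k = ln2/t½ = ln2/24 ≈ 0.028881 h⁻¹; fraction remaining f = e^(−kτ) = e^(−0.028881×84) ≈ 0.0884.
Accumulation ratio R = 1/(1 − f) ≈ 1/0.9116 ≈ 1.0970.
Single-dose peak C₀ = D/Vd = 1896/95 ≈ 19.958 mcg/mL.
Steady-state peak Cmax,ss = C₀·R ≈ 19.958 × 1.0970 ≈ 21.894 mcg/mL.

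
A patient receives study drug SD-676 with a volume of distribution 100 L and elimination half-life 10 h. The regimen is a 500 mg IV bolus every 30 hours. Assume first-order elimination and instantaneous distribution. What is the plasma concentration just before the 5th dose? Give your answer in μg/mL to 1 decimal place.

f = (1/2)^(τ/t½) = (1/2)^(30/10) ≈ 0.1250.
C₀ = D/Vd = 500/100 ≈ 5.000 μg/mL.
Before the 5th dose, 4 doses have been given. Superposition: Cmin = C₀·(f + f² + … + f^4).
≈ 5.000 × (0.1250 + 0.0156 + 0.0020 + 0.0002) ≈ 5.000 × 0.1428 ≈ 0.714 μg/mL.

0.7 μg/mL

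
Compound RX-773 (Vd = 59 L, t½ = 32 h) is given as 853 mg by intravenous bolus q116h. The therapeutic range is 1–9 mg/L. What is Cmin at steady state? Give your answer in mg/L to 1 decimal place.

Over one 116-h interval, 116/32 ≈ 3.625 half-lives elapse, leaving f ≈ 0.0811 of each dose.
Accumulation ratio R = 1/(1 − f) ≈ 1/0.9189 ≈ 1.0883.
Single-dose peak C₀ = D/Vd = 853/59 ≈ 14.458 mg/L.
Steady-state peak Cmax,ss = C₀·R ≈ 14.458 × 1.0883 ≈ 15.735 mg/L.
Steady-state trough Cmin,ss = Cmax,ss·f ≈ 15.735 × 0.0811 ≈ 1.276 mg/L.
Trough 1.3 mg/L vs MEC 1 mg/L: adequate.

1.3 mg/L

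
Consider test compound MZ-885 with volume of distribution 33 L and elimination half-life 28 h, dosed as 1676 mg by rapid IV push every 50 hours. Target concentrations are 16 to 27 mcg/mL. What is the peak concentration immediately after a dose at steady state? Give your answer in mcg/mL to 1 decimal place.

71.5 mcg/mL

τ/t½ = 50/28 ≈ 1.7857, so fraction remaining f = (1/2)^(50/28) ≈ 0.2900.
At steady state, accumulation factor R = 1/(1 − e^(−kτ)) ≈ 1.4085.
Single-dose peak C₀ = D/Vd = 1676/33 ≈ 50.788 mcg/mL.
Steady-state peak Cmax,ss = C₀·R ≈ 50.788 × 1.4085 ≈ 71.535 mcg/mL.
Peak 71.5 mcg/mL vs MTC 27 mcg/mL: exceeds toxic threshold.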